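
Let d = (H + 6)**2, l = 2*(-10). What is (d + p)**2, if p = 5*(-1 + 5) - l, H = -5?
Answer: 1681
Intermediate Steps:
l = -20
d = 1 (d = (-5 + 6)**2 = 1**2 = 1)
p = 40 (p = 5*(-1 + 5) - 1*(-20) = 5*4 + 20 = 20 + 20 = 40)
(d + p)**2 = (1 + 40)**2 = 41**2 = 1681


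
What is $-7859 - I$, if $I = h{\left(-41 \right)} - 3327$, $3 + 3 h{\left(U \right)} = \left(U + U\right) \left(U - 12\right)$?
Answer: $- \frac{17939}{3} \approx -5979.7$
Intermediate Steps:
$h{\left(U \right)} = -1 + \frac{2 U \left(-12 + U\right)}{3}$ ($h{\left(U \right)} = -1 + \frac{\left(U + U\right) \left(U - 12\right)}{3} = -1 + \frac{2 U \left(-12 + U\right)}{3}$)
$I = - \frac{5638}{3}$ ($I = \left(-1 - -328 + \frac{2 \left(-41\right)^{2}}{3}\right) - 3327 = \left(-1 + 328 + \frac{2}{3} \cdot 1681\right) - 3327 = \left(-1 + 328 + \frac{3362}{3}\right) - 3327 = \frac{4343}{3} - 3327 = - \frac{5638}{3} \approx -1879.3$)
$-7859 - I = -7859 - - \frac{5638}{3} = -7859 + \frac{5638}{3} = - \frac{17939}{3}$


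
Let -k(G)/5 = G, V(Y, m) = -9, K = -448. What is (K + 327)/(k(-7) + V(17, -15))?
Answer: -121/26 ≈ -4.6538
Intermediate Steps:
k(G) = -5*G
(K + 327)/(k(-7) + V(17, -15)) = (-448 + 327)/(-5*(-7) - 9) = -121/(35 - 9) = -121/26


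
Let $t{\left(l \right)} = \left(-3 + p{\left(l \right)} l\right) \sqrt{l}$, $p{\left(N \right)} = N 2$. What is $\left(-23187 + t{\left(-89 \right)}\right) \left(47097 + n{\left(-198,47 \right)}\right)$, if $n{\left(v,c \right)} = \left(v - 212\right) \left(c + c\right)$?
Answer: $-198411159 + 135534323 i \sqrt{89} \approx -1.9841 \cdot 10^{8} + 1.2786 \cdot 10^{9} i$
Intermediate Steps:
$p{\left(N \right)} = 2 N$
$n{\left(v,c \right)} = 2 c \left(-212 + v\right)$ ($n{\left(v,c \right)} = \left(-212 + v\right) 2 c = 2 c \left(-212 + v\right)$)
$t{\left(l \right)} = \sqrt{l} \left(-3 + 2 l^{2}\right)$ ($t{\left(l \right)} = \left(-3 + 2 l l\right) \sqrt{l} = \left(-3 + 2 l^{2}\right) \sqrt{l} = \sqrt{l} \left(-3 + 2 l^{2}\right)$)
$\left(-23187 + t{\left(-89 \right)}\right) \left(47097 + n{\left(-198,47 \right)}\right) = \left(-23187 + \sqrt{-89} \left(-3 + 2 \left(-89\right)^{2}\right)\right) \left(47097 + 2 \cdot 47 \left(-212 - 198\right)\right) = \left(-23187 + i \sqrt{89} \left(-3 + 2 \cdot 7921\right)\right) \left(47097 + 2 \cdot 47 \left(-410\right)\right) = \left(-23187 + i \sqrt{89} \left(-3 + 15842\right)\right) \left(47097 - 38540\right) = \left(-23187 + i \sqrt{89} \cdot 15839\right) 8557 = \left(-23187 + 15839 i \sqrt{89}\right) 8557 = -198411159 + 135534323 i \sqrt{89}$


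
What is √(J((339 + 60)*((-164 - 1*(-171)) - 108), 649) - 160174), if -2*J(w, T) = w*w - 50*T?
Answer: I*√3248594598/2 ≈ 28498.0*I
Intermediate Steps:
J(w, T) = 25*T - w²/2 (J(w, T) = -(w*w - 50*T)/2 = -(w² - 50*T)/2 = 25*T - w²/2)
√(J((339 + 60)*((-164 - 1*(-171)) - 108), 649) - 160174) = √((25*649 - (339 + 60)²*((-164 - 1*(-171)) - 108)²/2) - 160174) = √((16225 - 159201*((-164 + 171) - 108)²/2) - 160174) = √((16225 - 159201*(7 - 108)²/2) - 160174) = √((16225 - (399*(-101))²/2) - 160174) = √((16225 - ½*(-40299)²) - 160174) = √((16225 - ½*1624009401) - 160174) = √((16225 - 1624009401/2) - 160174) = √(-1623976951/2 - 160174) = √(-1624297299/2) = I*√3248594598/2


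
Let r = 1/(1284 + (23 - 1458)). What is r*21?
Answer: -21/151 ≈ -0.13907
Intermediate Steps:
r = -1/151 (r = 1/(1284 - 1435) = 1/(-151) = -1/151 ≈ -0.0066225)
r*21 = -1/151*21 = -21/151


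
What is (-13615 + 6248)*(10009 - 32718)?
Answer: 167297203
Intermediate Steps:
(-13615 + 6248)*(10009 - 32718) = -7367*(-22709) = 167297203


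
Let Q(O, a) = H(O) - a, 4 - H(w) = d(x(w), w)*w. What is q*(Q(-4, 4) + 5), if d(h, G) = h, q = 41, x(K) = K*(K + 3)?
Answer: 861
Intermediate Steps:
x(K) = K*(3 + K)
H(w) = 4 - w**2*(3 + w) (H(w) = 4 - w*(3 + w)*w = 4 - w**2*(3 + w))
Q(O, a) = 4 - a - O**2*(3 + O) (Q(O, a) = (4 - O**2*(3 + O)) - a = 4 - a - O**2*(3 + O))
q*(Q(-4, 4) + 5) = 41*((4 - 1*4 - 1*(-4)**2*(3 - 4)) + 5) = 41*((4 - 4 - 1*16*(-1)) + 5) = 41*((4 - 4 + 16) + 5) = 41*(16 + 5) = 41*21 = 861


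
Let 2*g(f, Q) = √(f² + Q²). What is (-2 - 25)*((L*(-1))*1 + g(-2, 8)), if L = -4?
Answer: -108 - 27*√17 ≈ -219.32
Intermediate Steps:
g(f, Q) = √(Q² + f²)/2 (g(f, Q) = √(f² + Q²)/2 = √(Q² + f²)/2)
(-2 - 25)*((L*(-1))*1 + g(-2, 8)) = (-2 - 25)*(-4*(-1)*1 + √(8² + (-2)²)/2) = -27*(4*1 + √(64 + 4)/2) = -27*(4 + √68/2) = -27*(4 + (2*√17)/2) = -27*(4 + √17) = -108 - 27*√17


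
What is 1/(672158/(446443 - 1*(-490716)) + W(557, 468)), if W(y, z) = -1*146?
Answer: -937159/136153056 ≈ -0.0068831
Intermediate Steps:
W(y, z) = -146
1/(672158/(446443 - 1*(-490716)) + W(557, 468)) = 1/(672158/(446443 - 1*(-490716)) - 146) = 1/(672158/(446443 + 490716) - 146) = 1/(672158/937159 - 146) = 1/(-136153056/937159) = -937159/136153056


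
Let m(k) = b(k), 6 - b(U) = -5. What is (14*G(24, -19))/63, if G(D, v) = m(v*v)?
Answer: 22/9 ≈ 2.4444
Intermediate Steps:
b(U) = 11 (b(U) = 6 - 1*(-5) = 6 + 5 = 11)
m(k) = 11
G(D, v) = 11
(14*G(24, -19))/63 = (14*11)/63 = 154*(1/63) = 22/9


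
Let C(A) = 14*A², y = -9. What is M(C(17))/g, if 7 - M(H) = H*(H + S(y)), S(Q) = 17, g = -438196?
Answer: 16438891/438196 ≈ 37.515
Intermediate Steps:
M(H) = 7 - H*(17 + H) (M(H) = 7 - H*(H + 17) = 7 - H*(17 + H))
M(C(17))/g = (7 - (14*17²)² - 238*17²)/(-438196) = (7 - (14*289)² - 238*289)*(-1/438196) = (7 - 1*4046² - 17*4046)*(-1/438196) = (7 - 1*16370116 - 68782)*(-1/438196) = (7 - 16370116 - 68782)*(-1/438196) = -16438891*(-1/438196) = 16438891/438196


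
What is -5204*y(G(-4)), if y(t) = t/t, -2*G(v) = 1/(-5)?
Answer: -5204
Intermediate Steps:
G(v) = ⅒ (G(v) = -½/(-5) = -½*(-⅕) = ⅒)
y(t) = 1
-5204*y(G(-4)) = -5204*1 = -5204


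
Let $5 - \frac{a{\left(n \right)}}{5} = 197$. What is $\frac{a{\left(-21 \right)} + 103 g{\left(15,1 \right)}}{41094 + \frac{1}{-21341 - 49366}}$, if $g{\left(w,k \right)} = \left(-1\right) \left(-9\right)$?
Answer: $- \frac{2333331}{2905633457} \approx -0.00080304$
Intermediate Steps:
$a{\left(n \right)} = -960$ ($a{\left(n \right)} = 25 - 985 = -960$)
$g{\left(w,k \right)} = 9$
$\frac{a{\left(-21 \right)} + 103 g{\left(15,1 \right)}}{41094 + \frac{1}{-21341 - 49366}} = \frac{-960 + 103 \cdot 9}{41094 + \frac{1}{-21341 - 49366}} = \frac{-960 + 927}{41094 + \frac{1}{-70707}} = - \frac{33}{41094 - \frac{1}{70707}} = - \frac{33}{\frac{2905633457}{70707}} = \left(-33\right) \frac{70707}{2905633457} = - \frac{2333331}{2905633457}$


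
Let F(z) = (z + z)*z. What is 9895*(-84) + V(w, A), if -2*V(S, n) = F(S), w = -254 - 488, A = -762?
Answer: -1381744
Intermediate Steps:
w = -742
F(z) = 2*z² (F(z) = (2*z)*z = 2*z²)
V(S, n) = -S²
9895*(-84) + V(w, A) = 9895*(-84) - 1*(-742)² = -831180 - 1*550564 = -831180 - 550564 = -1381744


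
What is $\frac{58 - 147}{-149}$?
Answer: $\frac{89}{149} \approx 0.59732$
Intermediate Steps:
$\frac{58 - 147}{-149} = \left(- \frac{1}{149}\right) \left(-89\right) = \frac{89}{149}$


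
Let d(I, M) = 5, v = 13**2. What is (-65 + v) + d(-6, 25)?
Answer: 109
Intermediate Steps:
v = 169
(-65 + v) + d(-6, 25) = (-65 + 169) + 5 = 104 + 5 = 109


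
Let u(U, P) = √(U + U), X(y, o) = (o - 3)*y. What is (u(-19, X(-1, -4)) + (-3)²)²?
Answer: (9 + I*√38)² ≈ 43.0 + 110.96*I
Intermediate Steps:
X(y, o) = y*(-3 + o) (X(y, o) = (-3 + o)*y = y*(-3 + o))
u(U, P) = √2*√U (u(U, P) = √(2*U) = √2*√U)
(u(-19, X(-1, -4)) + (-3)²)² = (√2*√(-19) + (-3)²)² = (√2*(I*√19) + 9)² = (I*√38 + 9)² = (9 + I*√38)²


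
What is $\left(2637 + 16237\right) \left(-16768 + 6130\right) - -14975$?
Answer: $-200766637$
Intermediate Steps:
$\left(2637 + 16237\right) \left(-16768 + 6130\right) - -14975 = 18874 \left(-10638\right) + 14975 = -200781612 + 14975 = -200766637$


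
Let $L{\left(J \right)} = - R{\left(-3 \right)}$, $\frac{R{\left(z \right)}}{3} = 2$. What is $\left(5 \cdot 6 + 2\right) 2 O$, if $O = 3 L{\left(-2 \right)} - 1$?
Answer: $-1216$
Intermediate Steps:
$R{\left(z \right)} = 6$ ($R{\left(z \right)} = 3 \cdot 2 = 6$)
$L{\left(J \right)} = -6$ ($L{\left(J \right)} = \left(-1\right) 6 = -6$)
$O = -19$ ($O = 3 \left(-6\right) - 1 = -18 - 1 = -19$)
$\left(5 \cdot 6 + 2\right) 2 O = \left(5 \cdot 6 + 2\right) 2 \left(-19\right) = \left(30 + 2\right) 2 \left(-19\right) = 32 \cdot 2 \left(-19\right) = 64 \left(-19\right) = -1216$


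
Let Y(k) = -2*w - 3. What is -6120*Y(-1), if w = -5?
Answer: -42840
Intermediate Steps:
Y(k) = 7 (Y(k) = -2*(-5) - 3 = 10 - 3 = 7)
-6120*Y(-1) = -6120*7 = -42840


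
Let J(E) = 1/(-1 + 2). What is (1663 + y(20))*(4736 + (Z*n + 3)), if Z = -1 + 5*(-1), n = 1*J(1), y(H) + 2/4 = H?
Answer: 15926545/2 ≈ 7.9633e+6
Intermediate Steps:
J(E) = 1 (J(E) = 1/1 = 1)
y(H) = -½ + H
n = 1 (n = 1*1 = 1)
Z = -6 (Z = -1 - 5 = -6)
(1663 + y(20))*(4736 + (Z*n + 3)) = (1663 + (-½ + 20))*(4736 + (-6*1 + 3)) = (1663 + 39/2)*(4736 + (-6 + 3)) = 3365*(4736 - 3)/2 = (3365/2)*4733 = 15926545/2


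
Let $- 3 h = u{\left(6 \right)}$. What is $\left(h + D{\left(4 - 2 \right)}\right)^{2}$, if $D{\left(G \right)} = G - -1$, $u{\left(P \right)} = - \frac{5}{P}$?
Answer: $\frac{3481}{324} \approx 10.744$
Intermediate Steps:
$h = \frac{5}{18}$ ($h = - \frac{\left(-5\right) \frac{1}{6}}{3} = \left(- \frac{1}{3}\right) \left(- \frac{5}{6}\right) = \frac{5}{18} \approx 0.27778$)
$D{\left(G \right)} = 1 + G$ ($D{\left(G \right)} = G + 1 = 1 + G$)
$\left(h + D{\left(4 - 2 \right)}\right)^{2} = \left(\frac{5}{18} + \left(1 + \left(4 - 2\right)\right)\right)^{2} = \left(\frac{5}{18} + \left(1 + 2\right)\right)^{2} = \left(\frac{5}{18} + 3\right)^{2} = \left(\frac{59}{18}\right)^{2} = \frac{3481}{324}$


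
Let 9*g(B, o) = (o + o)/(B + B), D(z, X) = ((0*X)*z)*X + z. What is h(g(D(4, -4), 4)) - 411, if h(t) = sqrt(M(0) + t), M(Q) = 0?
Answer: -1232/3 ≈ -410.67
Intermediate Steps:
D(z, X) = z (D(z, X) = (0*z)*X + z = 0*X + z = 0 + z = z)
g(B, o) = o/(9*B) (g(B, o) = ((o + o)/(B + B))/9 = ((2*o)/((2*B)))/9 = ((2*o)*(1/(2*B)))/9 = (o/B)/9 = o/(9*B))
h(t) = sqrt(t) (h(t) = sqrt(0 + t) = sqrt(t))
h(g(D(4, -4), 4)) - 411 = sqrt((1/9)*4/4) - 411 = sqrt((1/9)*4*(1/4)) - 411 = sqrt(1/9) - 411 = 1/3 - 411 = -1232/3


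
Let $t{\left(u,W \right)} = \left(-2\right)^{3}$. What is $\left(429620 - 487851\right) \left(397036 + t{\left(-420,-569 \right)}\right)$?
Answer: $-23119337468$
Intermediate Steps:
$t{\left(u,W \right)} = -8$
$\left(429620 - 487851\right) \left(397036 + t{\left(-420,-569 \right)}\right) = \left(429620 - 487851\right) \left(397036 - 8\right) = \left(-58231\right) 397028 = -23119337468$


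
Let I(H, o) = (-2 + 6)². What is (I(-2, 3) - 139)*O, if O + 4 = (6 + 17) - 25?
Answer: 738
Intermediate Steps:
I(H, o) = 16 (I(H, o) = 4² = 16)
O = -6 (O = -4 + ((6 + 17) - 25) = -4 + (23 - 25) = -4 - 2 = -6)
(I(-2, 3) - 139)*O = (16 - 139)*(-6) = -123*(-6) = 738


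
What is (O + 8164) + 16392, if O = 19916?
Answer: 44472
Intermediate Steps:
(O + 8164) + 16392 = (19916 + 8164) + 16392 = 28080 + 16392 = 44472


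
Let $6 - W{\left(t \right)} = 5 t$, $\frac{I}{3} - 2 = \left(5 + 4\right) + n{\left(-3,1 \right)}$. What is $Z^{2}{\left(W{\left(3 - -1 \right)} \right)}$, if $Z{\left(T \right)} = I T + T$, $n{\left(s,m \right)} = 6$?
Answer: $529984$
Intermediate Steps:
$I = 51$ ($I = 6 + 3 \left(\left(5 + 4\right) + 6\right) = 6 + 3 \left(9 + 6\right) = 6 + 3 \cdot 15 = 6 + 45 = 51$)
$W{\left(t \right)} = 6 - 5 t$
$Z{\left(T \right)} = 52 T$ ($Z{\left(T \right)} = 51 T + T = 52 T$)
$Z^{2}{\left(W{\left(3 - -1 \right)} \right)} = \left(52 \left(6 - 5 \left(3 - -1\right)\right)\right)^{2} = \left(52 \left(6 - 5 \left(3 + 1\right)\right)\right)^{2} = \left(52 \left(6 - 20\right)\right)^{2} = \left(52 \left(-14\right)\right)^{2} = \left(-728\right)^{2} = 529984$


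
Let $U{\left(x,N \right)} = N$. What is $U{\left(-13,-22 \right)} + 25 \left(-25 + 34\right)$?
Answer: $203$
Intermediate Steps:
$U{\left(-13,-22 \right)} + 25 \left(-25 + 34\right) = -22 + 25 \left(-25 + 34\right) = -22 + 25 \cdot 9 = -22 + 225 = 203$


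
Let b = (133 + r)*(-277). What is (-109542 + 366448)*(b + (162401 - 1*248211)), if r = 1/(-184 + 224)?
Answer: -630231137601/20 ≈ -3.1512e+10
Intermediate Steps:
r = 1/40 ≈ 0.025000
b = -1473917/40 (b = (133 + 1/40)*(-277) = (5321/40)*(-277) = -1473917/40 ≈ -36848.)
(-109542 + 366448)*(b + (162401 - 1*248211)) = (-109542 + 366448)*(-1473917/40 + (162401 - 1*248211)) = 256906*(-1473917/40 + (162401 - 248211)) = 256906*(-1473917/40 - 85810) = 256906*(-4906317/40) = -630231137601/20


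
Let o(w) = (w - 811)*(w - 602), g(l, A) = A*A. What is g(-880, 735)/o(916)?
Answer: 5145/314 ≈ 16.385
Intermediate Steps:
g(l, A) = A²
o(w) = (-811 + w)*(-602 + w)
g(-880, 735)/o(916) = 735²/(488222 + 916² - 1413*916) = 540225/(488222 + 839056 - 1294308) = 540225/32970 = 540225*(1/32970) = 5145/314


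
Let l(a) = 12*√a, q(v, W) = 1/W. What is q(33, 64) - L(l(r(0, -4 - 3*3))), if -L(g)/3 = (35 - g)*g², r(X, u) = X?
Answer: 1/64 ≈ 0.015625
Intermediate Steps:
L(g) = -3*g²*(35 - g) (L(g) = -3*(35 - g)*g² = -3*g²*(35 - g))
q(33, 64) - L(l(r(0, -4 - 3*3))) = 1/64 - 3*(12*√0)²*(-35 + 12*√0) = 1/64 - 3*(12*0)²*(-35 + 12*0) = 1/64 - 3*0²*(-35 + 0) = 1/64 - 3*0*(-35) = 1/64 - 1*0 = 1/64 + 0 = 1/64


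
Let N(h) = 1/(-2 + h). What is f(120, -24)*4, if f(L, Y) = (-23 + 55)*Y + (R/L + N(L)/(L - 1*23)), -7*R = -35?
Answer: -105480601/34338 ≈ -3071.8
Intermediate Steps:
R = 5 (R = -⅐*(-35) = 5)
f(L, Y) = 5/L + 32*Y + 1/((-23 + L)*(-2 + L)) (f(L, Y) = (-23 + 55)*Y + (5/L + 1/((-2 + L)*(L - 1*23))) = 32*Y + (5/L + 1/((-2 + L)*(L - 23))) = 32*Y + (5/L + 1/((-2 + L)*(-23 + L))) = 32*Y + (5/L + 1/((-23 + L)*(-2 + L))) = 5/L + 32*Y + 1/((-23 + L)*(-2 + L)))
f(120, -24)*4 = ((120 + (-2 + 120)*(-115 + 5*120 - 736*120*(-24) + 32*(-24)*120²))/(120*(-23 + 120)*(-2 + 120)))*4 = ((1/120)*(120 + 118*(-115 + 600 + 2119680 + 32*(-24)*14400))/(97*118))*4 = ((1/120)*(1/97)*(1/118)*(120 + 118*(-115 + 600 + 2119680 - 11059200)))*4 = ((1/120)*(1/97)*(1/118)*(120 + 118*(-8939035)))*4 = ((1/120)*(1/97)*(1/118)*(120 - 1054806130))*4 = ((1/120)*(1/97)*(1/118)*(-1054806010))*4 = -105480601/137352*4 = -105480601/34338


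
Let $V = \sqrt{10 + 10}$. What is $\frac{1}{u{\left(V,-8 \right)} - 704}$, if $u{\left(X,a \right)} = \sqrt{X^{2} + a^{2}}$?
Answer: $- \frac{176}{123883} - \frac{\sqrt{21}}{247766} \approx -0.0014392$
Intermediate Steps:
$V = 2 \sqrt{5}$ ($V = \sqrt{20} = 2 \sqrt{5} \approx 4.4721$)
$\frac{1}{u{\left(V,-8 \right)} - 704} = \frac{1}{\sqrt{\left(2 \sqrt{5}\right)^{2} + \left(-8\right)^{2}} - 704} = \frac{1}{\sqrt{20 + 64} - 704} = \frac{1}{\sqrt{84} - 704} = \frac{1}{2 \sqrt{21} - 704} = \frac{1}{-704 + 2 \sqrt{21}}$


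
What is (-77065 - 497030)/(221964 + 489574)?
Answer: -574095/711538 ≈ -0.80684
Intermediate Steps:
(-77065 - 497030)/(221964 + 489574) = -574095/711538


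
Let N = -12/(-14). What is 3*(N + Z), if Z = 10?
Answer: 228/7 ≈ 32.571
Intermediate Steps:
N = 6/7 (N = -12*(-1/14) = 6/7 ≈ 0.85714)
3*(N + Z) = 3*(6/7 + 10) = 3*(76/7) = 228/7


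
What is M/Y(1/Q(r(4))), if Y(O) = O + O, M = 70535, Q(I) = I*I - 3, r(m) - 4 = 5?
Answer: 2750865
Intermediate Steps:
r(m) = 9 (r(m) = 4 + 5 = 9)
Q(I) = -3 + I² (Q(I) = I² - 3 = -3 + I²)
Y(O) = 2*O
M/Y(1/Q(r(4))) = 70535/((2/(-3 + 9²))) = 70535/((2/(-3 + 81))) = 70535/((2/78)) = 70535/((2*(1/78))) = 70535/(1/39) = 70535*39 = 2750865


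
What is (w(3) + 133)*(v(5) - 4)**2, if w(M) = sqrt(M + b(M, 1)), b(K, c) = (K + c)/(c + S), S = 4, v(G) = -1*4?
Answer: 8512 + 64*sqrt(95)/5 ≈ 8636.8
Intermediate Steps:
v(G) = -4
b(K, c) = (K + c)/(4 + c) (b(K, c) = (K + c)/(c + 4) = (K + c)/(4 + c))
w(M) = sqrt(1/5 + 6*M/5) (w(M) = sqrt(M + (M + 1)/(4 + 1)) = sqrt(M + (1 + M)/5) = sqrt(M + (1/5 + M/5)) = sqrt(1/5 + 6*M/5))
(w(3) + 133)*(v(5) - 4)**2 = (sqrt(5 + 30*3)/5 + 133)*(-4 - 4)**2 = (sqrt(5 + 90)/5 + 133)*(-8)**2 = (sqrt(95)/5 + 133)*64 = (133 + sqrt(95)/5)*64 = 8512 + 64*sqrt(95)/5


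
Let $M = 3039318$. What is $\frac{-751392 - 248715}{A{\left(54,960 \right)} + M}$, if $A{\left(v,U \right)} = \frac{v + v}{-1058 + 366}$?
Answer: $- \frac{19224279}{58422443} \approx -0.32906$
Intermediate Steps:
$A{\left(v,U \right)} = - \frac{v}{346}$ ($A{\left(v,U \right)} = \frac{2 v}{-692} = 2 v \left(- \frac{1}{692}\right) = - \frac{v}{346}$)
$\frac{-751392 - 248715}{A{\left(54,960 \right)} + M} = \frac{-751392 - 248715}{\left(- \frac{1}{346}\right) 54 + 3039318} = - \frac{1000107}{- \frac{27}{173} + 3039318} = - \frac{1000107}{\frac{525801987}{173}} = \left(-1000107\right) \frac{173}{525801987} = - \frac{19224279}{58422443}$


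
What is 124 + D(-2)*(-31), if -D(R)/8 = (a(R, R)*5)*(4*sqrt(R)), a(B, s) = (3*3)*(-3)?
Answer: 124 - 133920*I*sqrt(2) ≈ 124.0 - 1.8939e+5*I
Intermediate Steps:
a(B, s) = -27 (a(B, s) = 9*(-3) = -27)
D(R) = 4320*sqrt(R) (D(R) = -8*(-27*5)*4*sqrt(R) = -(-1080)*4*sqrt(R) = -(-4320)*sqrt(R) = 4320*sqrt(R))
124 + D(-2)*(-31) = 124 + (4320*sqrt(-2))*(-31) = 124 + (4320*(I*sqrt(2)))*(-31) = 124 + (4320*I*sqrt(2))*(-31) = 124 - 133920*I*sqrt(2)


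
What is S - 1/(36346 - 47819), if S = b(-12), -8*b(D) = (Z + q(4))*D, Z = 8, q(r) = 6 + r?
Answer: 309772/11473 ≈ 27.000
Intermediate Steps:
b(D) = -9*D/4 (b(D) = -(8 + (6 + 4))*D/8 = -(8 + 10)*D/8 = -9*D/4)
S = 27 (S = -9/4*(-12) = 27)
S - 1/(36346 - 47819) = 27 - 1/(36346 - 47819) = 27 - 1/(-11473) = 27 - 1*(-1/11473) = 27 + 1/11473 = 309772/11473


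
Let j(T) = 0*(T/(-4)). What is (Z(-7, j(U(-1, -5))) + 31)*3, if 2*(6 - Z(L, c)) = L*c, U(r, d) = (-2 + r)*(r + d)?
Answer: 111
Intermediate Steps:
U(r, d) = (-2 + r)*(d + r)
j(T) = 0 (j(T) = 0*(T*(-1/4)) = 0*(-T/4) = 0)
Z(L, c) = 6 - L*c/2
(Z(-7, j(U(-1, -5))) + 31)*3 = ((6 - 1/2*(-7)*0) + 31)*3 = ((6 + 0) + 31)*3 = (6 + 31)*3 = 37*3 = 111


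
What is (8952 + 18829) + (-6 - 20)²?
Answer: 28457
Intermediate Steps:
(8952 + 18829) + (-6 - 20)² = 27781 + (-26)² = 27781 + 676 = 28457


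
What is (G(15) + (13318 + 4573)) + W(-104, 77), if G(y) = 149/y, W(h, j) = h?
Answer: 266954/15 ≈ 17797.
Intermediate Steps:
(G(15) + (13318 + 4573)) + W(-104, 77) = (149/15 + (13318 + 4573)) - 104 = (149*(1/15) + 17891) - 104 = (149/15 + 17891) - 104 = 268514/15 - 104 = 266954/15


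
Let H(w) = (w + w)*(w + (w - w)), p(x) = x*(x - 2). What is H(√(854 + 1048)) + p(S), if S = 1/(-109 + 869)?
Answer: 2197188881/577600 ≈ 3804.0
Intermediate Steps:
S = 1/760 ≈ 0.0013158
p(x) = x*(-2 + x)
H(w) = 2*w² (H(w) = (2*w)*(w + 0) = (2*w)*w = 2*w²)
H(√(854 + 1048)) + p(S) = 2*(√(854 + 1048))² + (-2 + 1/760)/760 = 2*(√1902)² + (1/760)*(-1519/760) = 2*1902 - 1519/577600 = 3804 - 1519/577600 = 2197188881/577600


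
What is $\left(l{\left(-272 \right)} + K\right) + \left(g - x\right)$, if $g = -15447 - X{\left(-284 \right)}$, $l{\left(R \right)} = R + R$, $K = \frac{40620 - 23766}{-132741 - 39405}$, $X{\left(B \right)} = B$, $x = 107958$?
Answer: $- \frac{3548075324}{28691} \approx -1.2367 \cdot 10^{5}$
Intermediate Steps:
$K = - \frac{2809}{28691}$ ($K = \frac{16854}{-172146} = 16854 \left(- \frac{1}{172146}\right) = - \frac{2809}{28691} \approx -0.097905$)
$l{\left(R \right)} = 2 R$
$g = -15163$ ($g = -15447 - -284 = -15447 + 284 = -15163$)
$\left(l{\left(-272 \right)} + K\right) + \left(g - x\right) = \left(2 \left(-272\right) - \frac{2809}{28691}\right) - 123121 = \left(-544 - \frac{2809}{28691}\right) - 123121 = - \frac{15610713}{28691} - 123121 = - \frac{3548075324}{28691}$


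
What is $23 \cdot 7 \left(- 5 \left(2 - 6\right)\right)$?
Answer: $3220$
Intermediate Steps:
$23 \cdot 7 \left(- 5 \left(2 - 6\right)\right) = 161 \left(- 5 \left(2 - 6\right)\right) = 161 \left(\left(-5\right) \left(-4\right)\right) = 161 \cdot 20 = 3220$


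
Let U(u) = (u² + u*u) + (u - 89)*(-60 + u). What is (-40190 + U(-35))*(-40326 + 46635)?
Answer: -163781640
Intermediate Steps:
U(u) = 2*u² + (-89 + u)*(-60 + u) (U(u) = (u² + u²) + (-89 + u)*(-60 + u) = 2*u² + (-89 + u)*(-60 + u))
(-40190 + U(-35))*(-40326 + 46635) = (-40190 + (5340 - 149*(-35) + 3*(-35)²))*(-40326 + 46635) = (-40190 + (5340 + 5215 + 3*1225))*6309 = (-40190 + (5340 + 5215 + 3675))*6309 = (-40190 + 14230)*6309 = -25960*6309 = -163781640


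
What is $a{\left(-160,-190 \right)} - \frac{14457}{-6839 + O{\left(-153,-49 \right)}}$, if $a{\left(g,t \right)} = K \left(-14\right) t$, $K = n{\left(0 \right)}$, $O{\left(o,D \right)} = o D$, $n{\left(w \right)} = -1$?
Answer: $- \frac{1764737}{658} \approx -2682.0$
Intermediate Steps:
$O{\left(o,D \right)} = D o$
$K = -1$
$a{\left(g,t \right)} = 14 t$ ($a{\left(g,t \right)} = \left(-1\right) \left(-14\right) t = 14 t$)
$a{\left(-160,-190 \right)} - \frac{14457}{-6839 + O{\left(-153,-49 \right)}} = 14 \left(-190\right) - \frac{14457}{-6839 - -7497} = -2660 - \frac{14457}{-6839 + 7497} = -2660 - \frac{14457}{658} = - \frac{1764737}{658}$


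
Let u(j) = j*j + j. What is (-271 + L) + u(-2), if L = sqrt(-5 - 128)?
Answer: -269 + I*sqrt(133) ≈ -269.0 + 11.533*I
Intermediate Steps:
u(j) = j + j**2 (u(j) = j**2 + j = j + j**2)
L = I*sqrt(133) (L = sqrt(-133) = I*sqrt(133) ≈ 11.533*I)
(-271 + L) + u(-2) = (-271 + I*sqrt(133)) - 2*(1 - 2) = (-271 + I*sqrt(133)) - 2*(-1) = (-271 + I*sqrt(133)) + 2 = -269 + I*sqrt(133)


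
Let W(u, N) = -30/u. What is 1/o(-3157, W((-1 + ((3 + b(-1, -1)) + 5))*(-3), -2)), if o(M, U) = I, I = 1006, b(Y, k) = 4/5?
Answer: 1/1006 ≈ 0.00099404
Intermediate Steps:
b(Y, k) = 4/5 (b(Y, k) = 4*(1/5) = 4/5)
o(M, U) = 1006
1/o(-3157, W((-1 + ((3 + b(-1, -1)) + 5))*(-3), -2)) = 1/1006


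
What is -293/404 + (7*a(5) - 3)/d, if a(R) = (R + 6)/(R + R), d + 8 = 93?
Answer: -115031/171700 ≈ -0.66995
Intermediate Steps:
d = 85 (d = -8 + 93 = 85)
a(R) = (6 + R)/(2*R) (a(R) = (6 + R)/((2*R)) = (6 + R)*(1/(2*R)) = (6 + R)/(2*R))
-293/404 + (7*a(5) - 3)/d = -293/404 + (7*((½)*(6 + 5)/5) - 3)/85 = -293*1/404 + (7*((½)*(⅕)*11) - 3)*(1/85) = -293/404 + (7*(11/10) - 3)*(1/85) = -293/404 + (77/10 - 3)*(1/85) = -293/404 + (47/10)*(1/85) = -293/404 + 47/850 = -115031/171700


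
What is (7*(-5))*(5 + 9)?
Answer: -490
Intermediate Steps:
(7*(-5))*(5 + 9) = -35*14 = -490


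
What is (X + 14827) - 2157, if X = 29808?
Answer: 42478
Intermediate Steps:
(X + 14827) - 2157 = (29808 + 14827) - 2157 = 44635 - 2157 = 42478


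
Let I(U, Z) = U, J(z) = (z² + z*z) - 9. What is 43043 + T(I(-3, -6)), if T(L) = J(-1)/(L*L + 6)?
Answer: 645638/15 ≈ 43043.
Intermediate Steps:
J(z) = -9 + 2*z² (J(z) = (z² + z²) - 9 = 2*z² - 9 = -9 + 2*z²)
T(L) = -7/(6 + L²) (T(L) = (-9 + 2*(-1)²)/(L*L + 6) = (-9 + 2*1)/(L² + 6) = (-9 + 2)/(6 + L²) = -7/(6 + L²))
43043 + T(I(-3, -6)) = 43043 - 7/(6 + (-3)²) = 43043 - 7/(6 + 9) = 43043 - 7/15 = 645638/15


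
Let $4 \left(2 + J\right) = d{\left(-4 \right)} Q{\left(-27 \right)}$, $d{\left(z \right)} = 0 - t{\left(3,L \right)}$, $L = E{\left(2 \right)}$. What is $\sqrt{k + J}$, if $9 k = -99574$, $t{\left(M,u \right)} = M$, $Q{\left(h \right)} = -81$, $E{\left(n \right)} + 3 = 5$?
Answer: $\frac{i \sqrt{396181}}{6} \approx 104.9 i$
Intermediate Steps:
$E{\left(n \right)} = 2$ ($E{\left(n \right)} = -3 + 5 = 2$)
$L = 2$
$k = - \frac{99574}{9}$ ($k = \frac{1}{9} \left(-99574\right) = - \frac{99574}{9} \approx -11064.0$)
$d{\left(z \right)} = -3$ ($d{\left(z \right)} = 0 - 3 = -3$)
$J = \frac{235}{4}$ ($J = -2 + \frac{\left(-3\right) \left(-81\right)}{4} = -2 + \frac{1}{4} \cdot 243 = -2 + \frac{243}{4} = \frac{235}{4} \approx 58.75$)
$\sqrt{k + J} = \sqrt{- \frac{99574}{9} + \frac{235}{4}} = \sqrt{- \frac{396181}{36}} = \frac{i \sqrt{396181}}{6}$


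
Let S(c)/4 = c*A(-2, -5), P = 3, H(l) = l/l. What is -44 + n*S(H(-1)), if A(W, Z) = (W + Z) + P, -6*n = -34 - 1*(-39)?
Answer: -92/3 ≈ -30.667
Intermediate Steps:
H(l) = 1
n = -⅚ (n = -(-34 - 1*(-39))/6 = -(-34 + 39)/6 = -⅙*5 = -⅚ ≈ -0.83333)
A(W, Z) = 3 + W + Z (A(W, Z) = (W + Z) + 3 = 3 + W + Z)
S(c) = -16*c (S(c) = 4*(c*(3 - 2 - 5)) = 4*(c*(-4)) = 4*(-4*c) = -16*c)
-44 + n*S(H(-1)) = -44 - (-40)/3 = -44 - ⅚*(-16) = -44 + 40/3 = -92/3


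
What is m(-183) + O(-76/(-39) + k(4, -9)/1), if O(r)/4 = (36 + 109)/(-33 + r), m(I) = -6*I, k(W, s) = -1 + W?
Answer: 589296/547 ≈ 1077.3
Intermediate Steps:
O(r) = 580/(-33 + r) (O(r) = 4*((36 + 109)/(-33 + r)) = 4*(145/(-33 + r)) = 580/(-33 + r))
m(-183) + O(-76/(-39) + k(4, -9)/1) = -6*(-183) + 580/(-33 + (-76/(-39) + (-1 + 4)/1)) = 1098 + 580/(-33 + (-76*(-1/39) + 3*1)) = 1098 + 580/(-33 + (76/39 + 3)) = 1098 + 580/(-33 + 193/39) = 1098 + 580/(-1094/39) = 1098 + 580*(-39/1094) = 1098 - 11310/547 = 589296/547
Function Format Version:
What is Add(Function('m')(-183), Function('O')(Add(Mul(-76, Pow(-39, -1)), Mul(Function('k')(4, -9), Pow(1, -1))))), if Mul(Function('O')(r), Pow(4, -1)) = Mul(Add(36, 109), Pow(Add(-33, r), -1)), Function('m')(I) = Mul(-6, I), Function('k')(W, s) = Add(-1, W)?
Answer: Rational(589296, 547) ≈ 1077.3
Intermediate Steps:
Function('O')(r) = Mul(580, Pow(Add(-33, r), -1)) (Function('O')(r) = Mul(4, Mul(Add(36, 109), Pow(Add(-33, r), -1))) = Mul(4, Mul(145, Pow(Add(-33, r), -1))) = Mul(580, Pow(Add(-33, r), -1)))
Add(Function('m')(-183), Function('O')(Add(Mul(-76, Pow(-39, -1)), Mul(Function('k')(4, -9), Pow(1, -1))))) = Add(Mul(-6, -183), Mul(580, Pow(Add(-33, Add(Mul(-76, Pow(-39, -1)), Mul(Add(-1, 4), Pow(1, -1)))), -1))) = Add(1098, Mul(580, Pow(Add(-33, Add(Mul(-76, Rational(-1, 39)), Mul(3, 1))), -1))) = Add(1098, Mul(580, Pow(Add(-33, Add(Rational(76, 39), 3)), -1))) = Add(1098, Mul(580, Pow(Add(-33, Rational(193, 39)), -1))) = Add(1098, Mul(580, Pow(Rational(-1094, 39), -1))) = Add(1098, Mul(580, Rational(-39, 1094))) = Add(1098, Rational(-11310, 547)) = Rational(589296, 547)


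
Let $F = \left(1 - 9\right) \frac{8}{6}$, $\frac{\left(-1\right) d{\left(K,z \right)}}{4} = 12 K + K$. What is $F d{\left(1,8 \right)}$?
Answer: $\frac{1664}{3} \approx 554.67$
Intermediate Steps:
$d{\left(K,z \right)} = - 52 K$ ($d{\left(K,z \right)} = - 4 \left(12 K + K\right) = - 4 \cdot 13 K = - 52 K$)
$F = - \frac{32}{3}$ ($F = - 8 \cdot 8 \cdot \frac{1}{6} = \left(-8\right) \frac{4}{3} = - \frac{32}{3} \approx -10.667$)
$F d{\left(1,8 \right)} = - \frac{32 \left(\left(-52\right) 1\right)}{3} = \left(- \frac{32}{3}\right) \left(-52\right) = \frac{1664}{3}$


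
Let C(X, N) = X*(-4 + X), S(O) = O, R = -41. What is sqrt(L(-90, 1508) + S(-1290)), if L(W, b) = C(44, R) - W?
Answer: 4*sqrt(35) ≈ 23.664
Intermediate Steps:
L(W, b) = 1760 - W (L(W, b) = 44*(-4 + 44) - W = 44*40 - W = 1760 - W)
sqrt(L(-90, 1508) + S(-1290)) = sqrt((1760 - 1*(-90)) - 1290) = sqrt((1760 + 90) - 1290) = sqrt(1850 - 1290) = sqrt(560) = 4*sqrt(35)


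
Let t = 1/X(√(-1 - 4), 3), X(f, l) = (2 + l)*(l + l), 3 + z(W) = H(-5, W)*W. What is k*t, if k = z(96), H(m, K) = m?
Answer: -161/10 ≈ -16.100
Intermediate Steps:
z(W) = -3 - 5*W
k = -483 (k = -3 - 5*96 = -3 - 480 = -483)
X(f, l) = 2*l*(2 + l) (X(f, l) = (2 + l)*(2*l) = 2*l*(2 + l))
t = 1/30 (t = 1/(2*3*(2 + 3)) = 1/(2*3*5) = 1/30 ≈ 0.033333)
k*t = -483*1/30 = -161/10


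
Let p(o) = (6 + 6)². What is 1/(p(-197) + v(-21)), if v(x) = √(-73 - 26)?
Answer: 16/2315 - I*√11/6945 ≈ 0.0069114 - 0.00047756*I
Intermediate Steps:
p(o) = 144 (p(o) = 12² = 144)
v(x) = 3*I*√11 (v(x) = √(-99) = 3*I*√11)
1/(p(-197) + v(-21)) = 1/(144 + 3*I*√11)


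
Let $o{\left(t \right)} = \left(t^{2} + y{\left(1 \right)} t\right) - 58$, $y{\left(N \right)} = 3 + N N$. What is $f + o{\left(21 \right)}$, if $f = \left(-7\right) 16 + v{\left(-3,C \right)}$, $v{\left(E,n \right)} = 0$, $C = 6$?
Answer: $355$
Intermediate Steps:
$y{\left(N \right)} = 3 + N^{2}$
$o{\left(t \right)} = -58 + t^{2} + 4 t$ ($o{\left(t \right)} = \left(t^{2} + \left(3 + 1^{2}\right) t\right) - 58 = \left(t^{2} + \left(3 + 1\right) t\right) - 58 = \left(t^{2} + 4 t\right) - 58 = -58 + t^{2} + 4 t$)
$f = -112$ ($f = \left(-7\right) 16 + 0 = -112 + 0 = -112$)
$f + o{\left(21 \right)} = -112 + \left(-58 + 21^{2} + 4 \cdot 21\right) = -112 + \left(-58 + 441 + 84\right) = -112 + 467 = 355$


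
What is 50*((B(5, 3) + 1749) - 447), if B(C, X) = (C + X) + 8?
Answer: 65900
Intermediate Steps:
B(C, X) = 8 + C + X
50*((B(5, 3) + 1749) - 447) = 50*(((8 + 5 + 3) + 1749) - 447) = 50*((16 + 1749) - 447) = 50*(1765 - 447) = 50*1318 = 65900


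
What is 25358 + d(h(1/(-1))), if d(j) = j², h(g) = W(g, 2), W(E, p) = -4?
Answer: 25374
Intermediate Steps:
h(g) = -4
25358 + d(h(1/(-1))) = 25358 + (-4)² = 25358 + 16 = 25374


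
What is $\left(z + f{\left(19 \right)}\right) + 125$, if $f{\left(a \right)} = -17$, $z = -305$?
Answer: $-197$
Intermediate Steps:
$\left(z + f{\left(19 \right)}\right) + 125 = \left(-305 - 17\right) + 125 = -322 + 125 = -197$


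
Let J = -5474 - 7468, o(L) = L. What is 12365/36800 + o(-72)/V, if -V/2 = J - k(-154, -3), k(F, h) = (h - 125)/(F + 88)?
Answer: 104759827/314382400 ≈ 0.33322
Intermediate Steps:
k(F, h) = (-125 + h)/(88 + F)
J = -12942
V = 854300/33 (V = -2*(-12942 - (-125 - 3)/(88 - 154)) = -2*(-12942 - (-128)/(-66)) = -2*(-12942 - (-1)*(-128)/66) = -2*(-12942 - 1*64/33) = -2*(-12942 - 64/33) = -2*(-427150/33) = 854300/33 ≈ 25888.)
12365/36800 + o(-72)/V = 12365/36800 - 72/854300/33 = 12365*(1/36800) - 72*33/854300 = 2473/7360 - 594/213575 = 104759827/314382400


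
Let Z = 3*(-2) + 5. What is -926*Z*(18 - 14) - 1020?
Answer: 2684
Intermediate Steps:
Z = -1 (Z = -6 + 5 = -1)
-926*Z*(18 - 14) - 1020 = -(-926)*(18 - 14) - 1020 = -(-926)*4 - 1020 = -926*(-4) - 1020 = 3704 - 1020 = 2684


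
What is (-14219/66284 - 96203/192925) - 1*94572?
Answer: -1209380790600627/12787840700 ≈ -94573.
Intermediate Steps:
(-14219/66284 - 96203/192925) - 1*94572 = (-14219*1/66284 - 96203*1/192925) - 94572 = (-14219/66284 - 96203/192925) - 94572 = -9119920227/12787840700 - 94572 = -1209380790600627/12787840700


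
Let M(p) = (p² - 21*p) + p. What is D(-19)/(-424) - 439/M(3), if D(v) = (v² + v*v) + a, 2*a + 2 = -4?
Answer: 149467/21624 ≈ 6.9121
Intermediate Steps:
a = -3 (a = -1 + (½)*(-4) = -1 - 2 = -3)
M(p) = p² - 20*p
D(v) = -3 + 2*v² (D(v) = (v² + v*v) - 3 = (v² + v²) - 3 = 2*v² - 3 = -3 + 2*v²)
D(-19)/(-424) - 439/M(3) = (-3 + 2*(-19)²)/(-424) - 439*1/(3*(-20 + 3)) = (-3 + 2*361)*(-1/424) - 439/(3*(-17)) = (-3 + 722)*(-1/424) - 439/(-51) = 719*(-1/424) - 439*(-1/51) = -719/424 + 439/51 = 149467/21624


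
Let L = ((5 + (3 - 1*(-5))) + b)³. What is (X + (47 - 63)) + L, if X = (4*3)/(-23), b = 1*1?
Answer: 62732/23 ≈ 2727.5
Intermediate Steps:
b = 1
L = 2744 (L = ((5 + (3 - 1*(-5))) + 1)³ = ((5 + (3 + 5)) + 1)³ = ((5 + 8) + 1)³ = (13 + 1)³ = 14³ = 2744)
X = -12/23 (X = 12*(-1/23) = -12/23 ≈ -0.52174)
(X + (47 - 63)) + L = (-12/23 + (47 - 63)) + 2744 = (-12/23 - 16) + 2744 = -380/23 + 2744 = 62732/23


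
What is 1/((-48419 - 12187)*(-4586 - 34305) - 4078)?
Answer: 1/2357023868 ≈ 4.2426e-10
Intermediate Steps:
1/((-48419 - 12187)*(-4586 - 34305) - 4078) = 1/(-60606*(-38891) - 4078) = 1/(2357027946 - 4078) = 1/2357023868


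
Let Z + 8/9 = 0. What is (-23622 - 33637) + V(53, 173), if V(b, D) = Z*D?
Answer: -516715/9 ≈ -57413.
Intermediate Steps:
Z = -8/9 (Z = -8/9 + 0 = -8/9 ≈ -0.88889)
V(b, D) = -8*D/9
(-23622 - 33637) + V(53, 173) = (-23622 - 33637) - 8/9*173 = -57259 - 1384/9 = -516715/9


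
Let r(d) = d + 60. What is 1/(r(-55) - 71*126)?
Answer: -1/8941 ≈ -0.00011184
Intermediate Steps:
r(d) = 60 + d
1/(r(-55) - 71*126) = 1/((60 - 55) - 71*126) = 1/(5 - 8946) = 1/(-8941) = -1/8941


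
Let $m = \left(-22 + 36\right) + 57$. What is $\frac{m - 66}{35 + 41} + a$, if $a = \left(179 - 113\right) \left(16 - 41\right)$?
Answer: $- \frac{125395}{76} \approx -1649.9$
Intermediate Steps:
$a = -1650$ ($a = 66 \left(-25\right) = -1650$)
$m = 71$ ($m = 14 + 57 = 71$)
$\frac{m - 66}{35 + 41} + a = \frac{71 - 66}{35 + 41} - 1650 = \frac{5}{76} - 1650 = - \frac{125395}{76}$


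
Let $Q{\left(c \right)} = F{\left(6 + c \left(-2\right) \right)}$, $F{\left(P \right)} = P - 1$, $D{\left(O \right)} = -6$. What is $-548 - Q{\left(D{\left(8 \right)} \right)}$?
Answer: $-565$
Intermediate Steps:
$F{\left(P \right)} = -1 + P$ ($F{\left(P \right)} = P - 1 = -1 + P$)
$Q{\left(c \right)} = 5 - 2 c$ ($Q{\left(c \right)} = -1 + \left(6 + c \left(-2\right)\right) = -1 - \left(-6 + 2 c\right) = 5 - 2 c$)
$-548 - Q{\left(D{\left(8 \right)} \right)} = -548 - \left(5 - -12\right) = -548 - \left(5 + 12\right) = -548 - 17 = -565$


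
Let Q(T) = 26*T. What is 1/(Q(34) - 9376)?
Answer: -1/8492 ≈ -0.00011776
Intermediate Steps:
1/(Q(34) - 9376) = 1/(26*34 - 9376) = 1/(884 - 9376) = 1/(-8492) = -1/8492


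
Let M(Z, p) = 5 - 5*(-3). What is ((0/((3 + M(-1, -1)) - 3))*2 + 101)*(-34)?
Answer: -3434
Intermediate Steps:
M(Z, p) = 20 (M(Z, p) = 5 + 15 = 20)
((0/((3 + M(-1, -1)) - 3))*2 + 101)*(-34) = ((0/((3 + 20) - 3))*2 + 101)*(-34) = ((0/(23 - 3))*2 + 101)*(-34) = ((0/20)*2 + 101)*(-34) = (((1/20)*0)*2 + 101)*(-34) = (0*2 + 101)*(-34) = (0 + 101)*(-34) = 101*(-34) = -3434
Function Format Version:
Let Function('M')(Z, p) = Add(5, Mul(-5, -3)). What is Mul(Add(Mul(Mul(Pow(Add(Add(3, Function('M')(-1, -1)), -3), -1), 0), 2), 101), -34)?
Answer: -3434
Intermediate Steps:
Function('M')(Z, p) = 20 (Function('M')(Z, p) = Add(5, 15) = 20)
Mul(Add(Mul(Mul(Pow(Add(Add(3, Function('M')(-1, -1)), -3), -1), 0), 2), 101), -34) = Mul(Add(Mul(Mul(Pow(Add(Add(3, 20), -3), -1), 0), 2), 101), -34) = Mul(Add(Mul(Mul(Pow(Add(23, -3), -1), 0), 2), 101), -34) = Mul(Add(Mul(Mul(Pow(20, -1), 0), 2), 101), -34) = Mul(Add(Mul(Mul(Rational(1, 20), 0), 2), 101), -34) = Mul(Add(Mul(0, 2), 101), -34) = Mul(Add(0, 101), -34) = Mul(101, -34) = -3434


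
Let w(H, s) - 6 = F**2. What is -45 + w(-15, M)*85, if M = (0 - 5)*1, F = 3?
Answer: 1230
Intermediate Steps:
M = -5 (M = -5*1 = -5)
w(H, s) = 15 (w(H, s) = 6 + 3**2 = 6 + 9 = 15)
-45 + w(-15, M)*85 = -45 + 15*85 = -45 + 1275 = 1230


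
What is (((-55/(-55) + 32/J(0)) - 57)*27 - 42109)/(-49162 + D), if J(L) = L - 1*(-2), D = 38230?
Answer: 43189/10932 ≈ 3.9507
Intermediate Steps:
J(L) = 2 + L (J(L) = L + 2 = 2 + L)
(((-55/(-55) + 32/J(0)) - 57)*27 - 42109)/(-49162 + D) = (((-55/(-55) + 32/(2 + 0)) - 57)*27 - 42109)/(-49162 + 38230) = (((-55*(-1/55) + 32/2) - 57)*27 - 42109)/(-10932) = (((1 + 32*(1/2)) - 57)*27 - 42109)*(-1/10932) = (((1 + 16) - 57)*27 - 42109)*(-1/10932) = ((17 - 57)*27 - 42109)*(-1/10932) = (-40*27 - 42109)*(-1/10932) = (-1080 - 42109)*(-1/10932) = -43189*(-1/10932) = 43189/10932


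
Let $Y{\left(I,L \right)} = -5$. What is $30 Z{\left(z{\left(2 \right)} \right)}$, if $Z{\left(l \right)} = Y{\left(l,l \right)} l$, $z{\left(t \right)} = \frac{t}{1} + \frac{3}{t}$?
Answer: $-525$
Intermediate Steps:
$z{\left(t \right)} = t + \frac{3}{t}$ ($z{\left(t \right)} = t 1 + \frac{3}{t} = t + \frac{3}{t}$)
$Z{\left(l \right)} = - 5 l$
$30 Z{\left(z{\left(2 \right)} \right)} = 30 \left(- 5 \left(2 + \frac{3}{2}\right)\right) = 30 \left(\left(-5\right) \frac{7}{2}\right) = 30 \left(- \frac{35}{2}\right) = -525$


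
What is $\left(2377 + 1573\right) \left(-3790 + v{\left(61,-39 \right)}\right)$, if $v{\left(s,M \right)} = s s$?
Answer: $-272550$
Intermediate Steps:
$v{\left(s,M \right)} = s^{2}$
$\left(2377 + 1573\right) \left(-3790 + v{\left(61,-39 \right)}\right) = \left(2377 + 1573\right) \left(-3790 + 61^{2}\right) = 3950 \left(-3790 + 3721\right) = 3950 \left(-69\right) = -272550$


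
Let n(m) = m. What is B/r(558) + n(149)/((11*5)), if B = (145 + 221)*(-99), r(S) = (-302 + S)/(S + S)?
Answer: -278000597/1760 ≈ -1.5796e+5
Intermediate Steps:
r(S) = (-302 + S)/(2*S) (r(S) = (-302 + S)/((2*S)) = (-302 + S)*(1/(2*S)) = (-302 + S)/(2*S))
B = -36234 (B = 366*(-99) = -36234)
B/r(558) + n(149)/((11*5)) = -36234*1116/(-302 + 558) + 149/((11*5)) = -36234/((1/2)*(1/558)*256) + 149/55 = -36234/64/279 + 149*(1/55) = -36234*279/64 + 149/55 = -5054643/32 + 149/55 = -278000597/1760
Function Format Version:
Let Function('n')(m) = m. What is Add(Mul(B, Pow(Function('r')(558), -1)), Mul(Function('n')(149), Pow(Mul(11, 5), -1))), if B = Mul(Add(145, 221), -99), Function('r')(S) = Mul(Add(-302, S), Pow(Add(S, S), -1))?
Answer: Rational(-278000597, 1760) ≈ -1.5796e+5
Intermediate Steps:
Function('r')(S) = Mul(Rational(1, 2), Pow(S, -1), Add(-302, S)) (Function('r')(S) = Mul(Add(-302, S), Pow(Mul(2, S), -1)) = Mul(Add(-302, S), Mul(Rational(1, 2), Pow(S, -1))) = Mul(Rational(1, 2), Pow(S, -1), Add(-302, S)))
B = -36234 (B = Mul(366, -99) = -36234)
Add(Mul(B, Pow(Function('r')(558), -1)), Mul(Function('n')(149), Pow(Mul(11, 5), -1))) = Add(Mul(-36234, Pow(Mul(Rational(1, 2), Pow(558, -1), Add(-302, 558)), -1)), Mul(149, Pow(Mul(11, 5), -1))) = Add(Mul(-36234, Pow(Mul(Rational(1, 2), Rational(1, 558), 256), -1)), Mul(149, Pow(55, -1))) = Add(Mul(-36234, Pow(Rational(64, 279), -1)), Mul(149, Rational(1, 55))) = Add(Mul(-36234, Rational(279, 64)), Rational(149, 55)) = Add(Rational(-5054643, 32), Rational(149, 55)) = Rational(-278000597, 1760)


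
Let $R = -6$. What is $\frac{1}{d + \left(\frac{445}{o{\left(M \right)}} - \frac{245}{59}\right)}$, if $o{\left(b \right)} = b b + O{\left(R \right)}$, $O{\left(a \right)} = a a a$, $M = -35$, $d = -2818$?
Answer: $- \frac{59531}{167979308} \approx -0.00035439$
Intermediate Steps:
$O{\left(a \right)} = a^{3}$ ($O{\left(a \right)} = a^{2} a = a^{3}$)
$o{\left(b \right)} = -216 + b^{2}$ ($o{\left(b \right)} = b b + \left(-6\right)^{3} = b^{2} - 216 = -216 + b^{2}$)
$\frac{1}{d + \left(\frac{445}{o{\left(M \right)}} - \frac{245}{59}\right)} = \frac{1}{-2818 + \left(\frac{445}{-216 + \left(-35\right)^{2}} - \frac{245}{59}\right)} = \frac{1}{-2818 + \left(\frac{445}{-216 + 1225} - \frac{245}{59}\right)} = \frac{1}{-2818 - \left(\frac{245}{59} - \frac{445}{1009}\right)} = \frac{1}{-2818 + \left(445 \cdot \frac{1}{1009} - \frac{245}{59}\right)} = \frac{1}{-2818 + \left(\frac{445}{1009} - \frac{245}{59}\right)} = \frac{1}{-2818 - \frac{220950}{59531}} = \frac{1}{- \frac{167979308}{59531}} = - \frac{59531}{167979308}$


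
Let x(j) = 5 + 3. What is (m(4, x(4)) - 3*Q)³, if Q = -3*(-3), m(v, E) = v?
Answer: -12167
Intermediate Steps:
x(j) = 8
Q = 9
(m(4, x(4)) - 3*Q)³ = (4 - 3*9)³ = (4 - 27)³ = (-23)³ = -12167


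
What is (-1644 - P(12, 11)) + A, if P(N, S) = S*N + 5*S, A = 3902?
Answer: 2071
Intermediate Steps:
P(N, S) = 5*S + N*S (P(N, S) = N*S + 5*S = 5*S + N*S)
(-1644 - P(12, 11)) + A = (-1644 - 11*(5 + 12)) + 3902 = (-1644 - 11*17) + 3902 = (-1644 - 1*187) + 3902 = (-1644 - 187) + 3902 = -1831 + 3902 = 2071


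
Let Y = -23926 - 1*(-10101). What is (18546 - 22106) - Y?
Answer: 10265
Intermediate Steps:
Y = -13825 (Y = -23926 + 10101 = -13825)
(18546 - 22106) - Y = (18546 - 22106) - 1*(-13825) = -3560 + 13825 = 10265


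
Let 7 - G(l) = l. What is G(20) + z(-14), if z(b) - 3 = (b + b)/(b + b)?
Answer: -9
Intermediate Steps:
z(b) = 4 (z(b) = 3 + (b + b)/(b + b) = 3 + (2*b)/((2*b)) = 3 + (2*b)*(1/(2*b)) = 3 + 1 = 4)
G(l) = 7 - l
G(20) + z(-14) = (7 - 1*20) + 4 = (7 - 20) + 4 = -13 + 4 = -9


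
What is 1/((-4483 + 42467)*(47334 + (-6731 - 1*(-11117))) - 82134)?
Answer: 1/1964450346 ≈ 5.0905e-10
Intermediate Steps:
1/((-4483 + 42467)*(47334 + (-6731 - 1*(-11117))) - 82134) = 1/(37984*(47334 + (-6731 + 11117)) - 82134) = 1/(37984*(47334 + 4386) - 82134) = 1/(37984*51720 - 82134) = 1/(1964532480 - 82134) = 1/1964450346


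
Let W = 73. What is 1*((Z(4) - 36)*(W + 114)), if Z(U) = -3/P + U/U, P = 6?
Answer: -13277/2 ≈ -6638.5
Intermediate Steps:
Z(U) = 1/2 (Z(U) = -3/6 + U/U = -3*1/6 + 1 = -1/2 + 1 = 1/2)
1*((Z(4) - 36)*(W + 114)) = 1*((1/2 - 36)*(73 + 114)) = 1*(-71/2*187) = 1*(-13277/2) = -13277/2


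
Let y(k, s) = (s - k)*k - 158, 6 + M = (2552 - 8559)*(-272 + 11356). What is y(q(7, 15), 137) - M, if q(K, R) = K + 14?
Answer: 66583872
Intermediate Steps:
q(K, R) = 14 + K
M = -66581594 (M = -6 + (2552 - 8559)*(-272 + 11356) = -6 - 6007*11084 = -6 - 66581588 = -66581594)
y(k, s) = -158 + k*(s - k) (y(k, s) = k*(s - k) - 158 = -158 + k*(s - k))
y(q(7, 15), 137) - M = (-158 - (14 + 7)² + (14 + 7)*137) - 1*(-66581594) = (-158 - 1*21² + 21*137) + 66581594 = (-158 - 1*441 + 2877) + 66581594 = (-158 - 441 + 2877) + 66581594 = 2278 + 66581594 = 66583872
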